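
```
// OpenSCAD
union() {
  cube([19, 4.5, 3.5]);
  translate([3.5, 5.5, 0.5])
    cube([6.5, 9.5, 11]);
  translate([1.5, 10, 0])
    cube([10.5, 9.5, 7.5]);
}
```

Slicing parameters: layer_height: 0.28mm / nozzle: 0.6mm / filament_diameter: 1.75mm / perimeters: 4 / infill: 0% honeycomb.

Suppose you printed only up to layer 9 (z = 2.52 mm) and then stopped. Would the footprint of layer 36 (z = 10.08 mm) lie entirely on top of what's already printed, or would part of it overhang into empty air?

entirely on top

Compare the two slices. At z = 2.52: the cube is present — its section is the full 19×4.5 rectangle (area 85.50 mm²); the cube at (3.5, 5.5) is present — its section is the full 6.5×9.5 rectangle (area 61.75 mm²); the cube at (1.5, 10) (footprint 10.5×9.5) is included at this height (area 99.75 mm²); Merging all regions: the regions partially overlap — summed areas 247.00 mm² minus the doubly-counted overlap 32.50 mm² gives 214.50 mm² — area = 214.50 mm². At z = 10.08: the cube does not reach this height (z outside [0, 3.5]); the cube at (3.5, 5.5) (footprint 6.5×9.5) is included at this height (area 61.75 mm²); the cube at (1.5, 10) does not reach this height (z outside [0, 7.5]); Merging all regions: only the 6.5×9.5 cube at (3.5, 5.5) is present, so the union is just that shape — area = 61.75 mm². Checking containment: the cross-section at z = 10.08 is a subset of the cross-section at z = 2.52.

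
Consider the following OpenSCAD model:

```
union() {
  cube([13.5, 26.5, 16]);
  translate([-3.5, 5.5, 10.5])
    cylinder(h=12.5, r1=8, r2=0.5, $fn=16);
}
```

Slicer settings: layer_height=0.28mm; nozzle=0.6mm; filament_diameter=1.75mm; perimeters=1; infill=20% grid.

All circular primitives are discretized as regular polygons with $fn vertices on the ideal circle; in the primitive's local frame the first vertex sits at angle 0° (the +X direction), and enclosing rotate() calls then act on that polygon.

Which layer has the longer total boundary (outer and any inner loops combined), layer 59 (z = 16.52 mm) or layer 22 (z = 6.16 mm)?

Layer 59 (z = 16.52): the cube does not reach this height (z outside [0, 16]); the cone at (-3.5, 5.5): at t=0.482 of its height the radius interpolates to r₁+(r₂−r₁)t = 4.388, giving a regular 16-gon of that circumradius (perimeter = 2·16·4.388·sin(180°/16) = 27.39 mm); Merging all regions: only the cone at (-3.5, 5.5) is present, so the union is just that shape — boundary = 27.39 mm. So its perimeter = 27.39 mm. Layer 22 (z = 6.16): the 13.5×26.5 cube contributes its full rectangle (perimeter 80.00 mm); the cone at (-3.5, 5.5) does not reach this height (z outside [10.5, 23]); Taking the union: only the 13.5×26.5 cube is present, so the union is just that shape — boundary = 80.00 mm. So its perimeter = 80.00 mm. Layer 22 is larger (80.00 vs 27.39 mm).

layer 22 (z = 6.16 mm)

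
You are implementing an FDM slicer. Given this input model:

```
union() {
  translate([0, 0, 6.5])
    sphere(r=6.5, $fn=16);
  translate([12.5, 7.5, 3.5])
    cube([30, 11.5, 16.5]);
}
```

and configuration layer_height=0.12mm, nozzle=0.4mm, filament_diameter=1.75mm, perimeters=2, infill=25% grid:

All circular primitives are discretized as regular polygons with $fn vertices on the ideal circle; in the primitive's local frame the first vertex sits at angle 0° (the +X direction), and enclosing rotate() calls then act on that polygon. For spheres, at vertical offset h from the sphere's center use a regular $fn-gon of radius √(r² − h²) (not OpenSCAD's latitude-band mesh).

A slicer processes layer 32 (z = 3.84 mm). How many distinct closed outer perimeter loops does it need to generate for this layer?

At z = 3.84 mm: the sphere: section is a regular 16-gon, circumradius = √(r²−h²) = √(6.5²−2.66²) = 5.931; the 30×11.5 cube at (12.5, 7.5) contributes its full rectangle; Combining (union): the 2 present regions are separate (no shared area or edge), so areas and boundary lengths simply add and each stays a separate island — 2 connected regions. The result has 2 disconnected regions.

2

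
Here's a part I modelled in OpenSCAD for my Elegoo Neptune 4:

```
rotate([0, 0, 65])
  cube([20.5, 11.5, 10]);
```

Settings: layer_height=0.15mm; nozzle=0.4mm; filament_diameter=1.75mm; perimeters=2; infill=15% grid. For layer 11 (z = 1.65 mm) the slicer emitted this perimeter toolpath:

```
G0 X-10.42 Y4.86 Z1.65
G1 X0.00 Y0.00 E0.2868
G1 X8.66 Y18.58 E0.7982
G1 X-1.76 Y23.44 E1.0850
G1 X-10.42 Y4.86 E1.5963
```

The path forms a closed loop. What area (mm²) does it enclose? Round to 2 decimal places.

Apply the shoelace formula to the sequence of (X, Y) vertices; enclosed area = 235.69 mm².

235.69 mm²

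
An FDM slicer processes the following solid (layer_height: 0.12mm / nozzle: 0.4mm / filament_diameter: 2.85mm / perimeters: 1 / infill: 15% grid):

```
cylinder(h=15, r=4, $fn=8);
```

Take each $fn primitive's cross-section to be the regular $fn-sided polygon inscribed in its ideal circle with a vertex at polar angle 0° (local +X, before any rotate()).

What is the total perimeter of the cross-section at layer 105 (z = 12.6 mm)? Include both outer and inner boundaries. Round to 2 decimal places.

24.49 mm

At z = 12.6 mm: the r=4 cylinder gives a regular 8-gon of circumradius 4 (constant along its height) (perimeter = 2·8·4.000·sin(180°/8) = 24.49 mm). Overall, the cross-section is a single solid region. Total boundary length (outer) = 24.49 mm.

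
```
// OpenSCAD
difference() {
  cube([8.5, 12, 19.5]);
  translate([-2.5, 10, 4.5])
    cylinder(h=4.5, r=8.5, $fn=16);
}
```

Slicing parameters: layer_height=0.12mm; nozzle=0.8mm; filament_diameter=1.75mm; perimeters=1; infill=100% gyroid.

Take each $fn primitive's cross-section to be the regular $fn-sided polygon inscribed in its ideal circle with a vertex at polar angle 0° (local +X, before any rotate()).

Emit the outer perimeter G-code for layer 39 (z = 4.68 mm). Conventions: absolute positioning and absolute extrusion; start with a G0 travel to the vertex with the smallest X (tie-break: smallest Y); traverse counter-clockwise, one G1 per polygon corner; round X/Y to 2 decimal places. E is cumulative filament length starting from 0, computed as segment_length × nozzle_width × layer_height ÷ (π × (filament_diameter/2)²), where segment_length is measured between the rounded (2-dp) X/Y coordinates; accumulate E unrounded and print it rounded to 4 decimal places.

G0 X0.00 Y0.00 Z4.68
G1 X8.50 Y0.00 E0.3393
G1 X8.50 Y12.00 E0.8182
G1 X5.60 Y12.00 E0.9339
G1 X6.00 Y10.00 E1.0153
G1 X5.35 Y6.75 E1.1476
G1 X3.51 Y3.99 E1.2800
G1 X0.75 Y2.15 E1.4124
G1 X0.00 Y2.00 E1.4429
G1 X0.00 Y0.00 E1.5228

At z = 4.68 mm: the cube (footprint 8.5×12) is included at this height; the r=8.5 cylinder at (-2.5, 10) contributes a regular 16-gon of circumradius 8.5; After the difference (first − rest): starting from the 8.5×12 cube, the r=8.5 cylinder at (-2.5, 10) partially overlaps it — only the 46.27 mm² overlap (of its 221.19 mm²) is removed, clipping the outline — 1 connected region. The outline is a single polygon with 9 vertices. Extrusion per mm of travel: 0.8 × 0.12 / (π × 0.875²) = 0.039912. Accumulating E over each segment gives final E = 1.5228.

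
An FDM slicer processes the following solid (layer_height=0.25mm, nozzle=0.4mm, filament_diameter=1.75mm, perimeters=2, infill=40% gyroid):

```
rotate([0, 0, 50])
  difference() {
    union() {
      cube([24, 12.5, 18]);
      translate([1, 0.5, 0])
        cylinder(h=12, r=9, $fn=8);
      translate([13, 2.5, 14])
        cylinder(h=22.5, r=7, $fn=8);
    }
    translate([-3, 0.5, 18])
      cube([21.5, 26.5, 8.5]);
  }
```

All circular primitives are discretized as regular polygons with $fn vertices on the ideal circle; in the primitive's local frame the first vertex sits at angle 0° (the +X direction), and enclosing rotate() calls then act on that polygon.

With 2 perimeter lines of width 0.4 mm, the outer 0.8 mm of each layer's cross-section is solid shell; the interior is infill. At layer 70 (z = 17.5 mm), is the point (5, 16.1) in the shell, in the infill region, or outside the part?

infill

At z = 17.5 mm: the 24×12.5 cube contributes its full rectangle; the cylinder at (1, 0.5) does not reach this height (z outside [0, 12]); the r=7 cylinder at (13, 2.5) gives a regular 8-gon of circumradius 7 (constant along its height); Merging all regions: the regions partially overlap (shared area 101.71 mm²), so overlapping operands fuse into one piece — 1 connected region; the cube at (-3, 0.5) is not intersected at this z (z outside [18, 26.5]); After the difference (first − rest): none of the subtracted shapes is present at this height, so that combined region is unchanged — 1 connected region; (whole slice rotated 50° about Z — lengths, areas and connectivity unchanged). Overall, the cross-section is a single solid region. Undo the 50° rotation: the query point maps to (15.547, 6.519) in the un-rotated model frame. The nearest boundary edge runs (0.00, 12.50)→(24.00, 12.50); distance from the point to it = 5.98 mm. The point is inside the cross-section and 5.98 mm from the nearest boundary — more than the 0.8 mm shell width (2 × 0.4), so it's in the infill interior.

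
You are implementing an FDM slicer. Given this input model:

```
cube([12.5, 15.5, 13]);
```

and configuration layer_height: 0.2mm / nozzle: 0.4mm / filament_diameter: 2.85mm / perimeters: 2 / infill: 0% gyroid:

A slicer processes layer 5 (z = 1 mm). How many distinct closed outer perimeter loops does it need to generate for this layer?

1

At z = 1 mm: the cube is present — its section is the full 12.5×15.5 rectangle. The result has 1 disconnected region.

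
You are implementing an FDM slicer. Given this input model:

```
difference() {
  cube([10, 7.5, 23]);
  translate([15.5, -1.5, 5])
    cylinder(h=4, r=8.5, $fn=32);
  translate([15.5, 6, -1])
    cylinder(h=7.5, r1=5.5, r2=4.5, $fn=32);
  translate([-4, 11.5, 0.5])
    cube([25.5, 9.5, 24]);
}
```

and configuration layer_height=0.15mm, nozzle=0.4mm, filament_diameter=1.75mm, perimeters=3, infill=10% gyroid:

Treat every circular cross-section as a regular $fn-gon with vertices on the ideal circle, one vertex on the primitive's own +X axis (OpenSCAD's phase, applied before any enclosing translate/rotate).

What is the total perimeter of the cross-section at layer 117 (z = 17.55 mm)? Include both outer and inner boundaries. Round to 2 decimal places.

35.00 mm

At z = 17.55 mm: the cube is present — its section is the full 10×7.5 rectangle (perimeter 35.00 mm); the cylinder at (15.5, -1.5) is absent (z outside [5, 9]); the cone at (15.5, 6) is not intersected at this z (z outside [-1, 6.5]); the cube at (-4, 11.5) is present — its section is the full 25.5×9.5 rectangle (perimeter 70.00 mm); Subtracting the remaining from the first: starting from the 10×7.5 cube, the 25.5×9.5 cube at (-4, 11.5) misses the remaining region (no effect) — boundary = 35.00 mm. Overall, the cross-section is a single solid region. Total boundary length (outer) = 35.00 mm.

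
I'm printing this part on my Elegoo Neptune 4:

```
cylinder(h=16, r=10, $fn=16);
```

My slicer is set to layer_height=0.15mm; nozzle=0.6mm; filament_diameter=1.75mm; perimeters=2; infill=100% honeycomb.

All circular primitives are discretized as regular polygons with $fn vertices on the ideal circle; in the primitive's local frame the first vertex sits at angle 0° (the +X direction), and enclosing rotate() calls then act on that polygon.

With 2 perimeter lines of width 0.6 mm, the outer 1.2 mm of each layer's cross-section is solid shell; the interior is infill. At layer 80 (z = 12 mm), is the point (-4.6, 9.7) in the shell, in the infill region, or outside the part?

At z = 12 mm: the cylinder: section is a regular 16-gon, circumradius r=10. Overall, the cross-section is a single solid region. The nearest boundary edge runs (-3.83, 9.24)→(-7.07, 7.07); distance from the point to it = 0.81 mm. The point is not inside any of the regions above, so it lies outside the cross-section (0.81 mm from the nearest boundary).

outside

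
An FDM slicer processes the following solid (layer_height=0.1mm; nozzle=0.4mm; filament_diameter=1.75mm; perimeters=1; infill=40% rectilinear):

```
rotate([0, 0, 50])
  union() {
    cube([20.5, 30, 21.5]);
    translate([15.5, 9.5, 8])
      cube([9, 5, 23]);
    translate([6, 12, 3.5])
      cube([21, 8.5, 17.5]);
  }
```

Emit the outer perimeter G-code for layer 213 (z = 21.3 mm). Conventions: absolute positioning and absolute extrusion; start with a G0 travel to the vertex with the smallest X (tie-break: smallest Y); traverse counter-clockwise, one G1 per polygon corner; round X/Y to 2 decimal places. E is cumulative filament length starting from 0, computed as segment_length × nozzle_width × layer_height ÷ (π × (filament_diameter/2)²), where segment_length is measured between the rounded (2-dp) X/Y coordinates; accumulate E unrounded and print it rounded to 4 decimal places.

At z = 21.3 mm: the 20.5×30 cube contributes its full rectangle; the cube at (15.5, 9.5) is present — its section is the full 9×5 rectangle; the cube at (6, 12) does not reach this height (z outside [3.5, 21]); Merging all regions: the regions partially overlap (shared area 25.00 mm²), so overlapping operands fuse into one piece — 1 connected region; (whole slice rotated 50° about Z — lengths, areas and connectivity unchanged). The outline is a single polygon with 8 vertices. Extrusion per mm of travel: 0.4 × 0.1 / (π × 0.875²) = 0.016630. Accumulating E over each segment gives final E = 1.8129.

G0 X-22.98 Y19.28 Z21.30
G1 X0.00 Y0.00 E0.4988
G1 X13.18 Y15.70 E0.8397
G1 X5.90 Y21.81 E0.9978
G1 X8.47 Y24.87 E1.0643
G1 X4.64 Y28.09 E1.1475
G1 X2.07 Y25.02 E1.2140
G1 X-9.80 Y34.99 E1.4718
G1 X-22.98 Y19.28 E1.8129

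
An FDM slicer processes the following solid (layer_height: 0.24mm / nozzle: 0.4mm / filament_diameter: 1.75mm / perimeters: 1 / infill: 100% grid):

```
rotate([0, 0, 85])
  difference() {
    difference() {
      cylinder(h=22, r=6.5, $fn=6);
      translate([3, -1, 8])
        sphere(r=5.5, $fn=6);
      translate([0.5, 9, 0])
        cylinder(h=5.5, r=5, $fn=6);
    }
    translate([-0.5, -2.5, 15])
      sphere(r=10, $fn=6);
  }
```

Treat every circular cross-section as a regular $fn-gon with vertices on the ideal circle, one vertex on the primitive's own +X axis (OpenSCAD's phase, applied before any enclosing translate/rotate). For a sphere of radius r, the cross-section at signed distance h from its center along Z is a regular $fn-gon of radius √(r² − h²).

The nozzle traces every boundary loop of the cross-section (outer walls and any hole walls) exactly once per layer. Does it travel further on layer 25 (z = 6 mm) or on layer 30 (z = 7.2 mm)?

Layer 25 (z = 6): the r=6.5 cylinder contributes a regular 6-gon of circumradius 6.5 (perimeter = 2·6·6.500·sin(180°/6) = 39.00 mm); the r=5.5 sphere at (3, -1) slices to a regular 6-gon of circumradius 5.123 (√(r²−h²) with h=2 from center) (perimeter = 2·6·5.123·sin(180°/6) = 30.74 mm); the cylinder at (0.5, 9) is not intersected at this z (z outside [0, 5.5]); After the difference (first − rest): starting from the r=6.5 cylinder, the r=5.5 sphere at (3, -1) partially overlaps it — only the 53.22 mm² overlap (of its 68.20 mm²) is removed, clipping the outline — boundary = 46.00 mm; the r=10 sphere at (-0.5, -2.5) contributes a regular 6-gon of circumradius √(10²−9²) = 4.359 (perimeter = 2·6·4.359·sin(180°/6) = 26.15 mm); After the difference (first − rest): starting from that combined region, the r=10 sphere at (-0.5, -2.5) partially overlaps it — only the 19.94 mm² overlap (of its 49.36 mm²) is removed, clipping the outline — boundary = 41.48 mm; (rotated 85° about Z; rotation is an isometry so areas/perimeters/island counts are preserved). So its perimeter = 41.48 mm. Layer 30 (z = 7.2): the r=6.5 cylinder gives a regular 6-gon of circumradius 6.5 (constant along its height) (perimeter = 2·6·6.500·sin(180°/6) = 39.00 mm); the r=5.5 sphere at (3, -1) slices to a regular 6-gon of circumradius 5.442 (√(r²−h²) with h=0.8 from center) (perimeter = 2·6·5.442·sin(180°/6) = 32.65 mm); the cylinder at (0.5, 9) is not intersected at this z (z outside [0, 5.5]); Subtracting the remaining from the first: starting from the r=6.5 cylinder, the r=5.5 sphere at (3, -1) partially overlaps it — only the 57.81 mm² overlap (of its 76.93 mm²) is removed, clipping the outline — boundary = 40.06 mm; the r=10 sphere at (-0.5, -2.5) slices to a regular 6-gon of circumradius 6.258 (√(r²−h²) with h=7.8 from center) (perimeter = 2·6·6.258·sin(180°/6) = 37.55 mm); Subtracting the remaining from the first: starting from that combined region, the r=10 sphere at (-0.5, -2.5) partially overlaps it — only the 29.64 mm² overlap (of its 101.74 mm²) is removed, clipping the outline — boundary = 29.40 mm; (rotated 85° about Z; rotation is an isometry so areas/perimeters/island counts are preserved). So its perimeter = 29.40 mm. Layer 25 is larger (41.48 vs 29.40 mm).

layer 25 (z = 6 mm)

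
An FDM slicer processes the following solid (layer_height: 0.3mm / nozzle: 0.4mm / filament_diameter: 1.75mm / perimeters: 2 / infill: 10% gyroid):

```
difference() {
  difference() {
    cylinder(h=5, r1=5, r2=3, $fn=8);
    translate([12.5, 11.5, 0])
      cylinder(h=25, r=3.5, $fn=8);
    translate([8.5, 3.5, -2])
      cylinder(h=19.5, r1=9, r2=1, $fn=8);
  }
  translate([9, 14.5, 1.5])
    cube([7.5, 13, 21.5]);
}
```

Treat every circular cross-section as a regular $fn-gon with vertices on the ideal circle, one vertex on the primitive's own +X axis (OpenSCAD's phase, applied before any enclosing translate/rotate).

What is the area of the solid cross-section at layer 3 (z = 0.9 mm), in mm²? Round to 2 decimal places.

At z = 0.9 mm: the cone contributes a regular 8-gon of circumradius 4.640 (interpolated between r1=5 and r2=3 at t=0.180) (area = (8/2)·4.640²·sin(360°/8) = 60.89 mm²); the r=3.5 cylinder at (12.5, 11.5) gives a regular 8-gon of circumradius 3.5 (constant along its height) (area = (8/2)·3.500²·sin(360°/8) = 34.65 mm²); the cone at (8.5, 3.5) (r1=9→r2=1) has section circumradius 7.810 here — a regular 8-gon (area = (8/2)·7.810²·sin(360°/8) = 172.53 mm²); Subtracting the remaining from the first: starting from the cone (60.89 mm²), the r=3.5 cylinder at (12.5, 11.5) misses the remaining region (no effect); the cone at (8.5, 3.5) partially overlaps it — only the 12.94 mm² overlap (of its 172.53 mm²) is removed, clipping the outline — area = 47.96 mm²; the cube at (9, 14.5) is absent (z outside [1.5, 23]); After the difference (first − rest): none of the subtracted shapes is present at this height, so that combined region is unchanged — area = 47.96 mm². Overall, the cross-section is a single solid region. Net area = 47.96 mm².

47.96 mm²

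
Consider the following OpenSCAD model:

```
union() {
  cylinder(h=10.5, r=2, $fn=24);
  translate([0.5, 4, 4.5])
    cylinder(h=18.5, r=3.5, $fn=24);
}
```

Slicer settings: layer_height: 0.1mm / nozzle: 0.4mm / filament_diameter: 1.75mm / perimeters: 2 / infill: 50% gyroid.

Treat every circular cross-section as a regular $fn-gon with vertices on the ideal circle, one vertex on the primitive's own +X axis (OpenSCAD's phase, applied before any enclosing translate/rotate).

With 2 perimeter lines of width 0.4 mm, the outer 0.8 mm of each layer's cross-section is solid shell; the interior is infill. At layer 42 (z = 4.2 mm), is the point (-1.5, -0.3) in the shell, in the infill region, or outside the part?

shell

At z = 4.2 mm: the r=2 cylinder contributes a regular 24-gon of circumradius 2; the cylinder at (0.5, 4) is not intersected at this z (z outside [4.5, 23]); Taking the union: only the r=2 cylinder is present, so the union is just that shape — 1 connected region. Overall, the cross-section is a single solid region. The nearest boundary edge runs (-2.00, 0.00)→(-1.93, -0.52); distance from the point to it = 0.46 mm. The point is inside the cross-section, 0.46 mm from the nearest boundary — within the 0.8 mm shell band (2 × 0.4).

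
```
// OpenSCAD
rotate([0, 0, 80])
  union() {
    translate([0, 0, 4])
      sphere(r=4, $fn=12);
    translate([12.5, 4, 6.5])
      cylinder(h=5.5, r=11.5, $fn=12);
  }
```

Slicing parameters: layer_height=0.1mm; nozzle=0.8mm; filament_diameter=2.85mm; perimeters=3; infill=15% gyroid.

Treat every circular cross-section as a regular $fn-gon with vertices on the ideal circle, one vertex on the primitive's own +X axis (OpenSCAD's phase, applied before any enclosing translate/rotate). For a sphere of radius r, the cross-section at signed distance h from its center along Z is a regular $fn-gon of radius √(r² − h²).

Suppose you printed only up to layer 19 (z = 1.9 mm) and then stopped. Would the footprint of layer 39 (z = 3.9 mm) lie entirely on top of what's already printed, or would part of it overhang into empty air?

Compare the two slices. At z = 1.9: the r=4 sphere slices to a regular 12-gon of circumradius 3.404 (√(r²−h²) with h=2.1 from center) (area = (12/2)·3.404²·sin(360°/12) = 34.77 mm²); the cylinder at (12.5, 4) does not reach this height (z outside [6.5, 12]); Combining (union): only the r=4 sphere is present, so the union is just that shape — area = 34.77 mm²; (rotated 80° about Z; rotation is an isometry so areas/perimeters/island counts are preserved). At z = 3.9: the r=4 sphere slices to a regular 12-gon of circumradius 3.999 (√(r²−h²) with h=0.1 from center) (area = (12/2)·3.999²·sin(360°/12) = 47.97 mm²); the cylinder at (12.5, 4) does not reach this height (z outside [6.5, 12]); Combining (union): only the r=4 sphere is present, so the union is just that shape — area = 47.97 mm²; (rotated 80° about Z; rotation is an isometry so areas/perimeters/island counts are preserved). Checking containment: at z = 3.9 the cross-section extends beyond the z = 1.9 cross-section by about 13.20 mm².

part overhangs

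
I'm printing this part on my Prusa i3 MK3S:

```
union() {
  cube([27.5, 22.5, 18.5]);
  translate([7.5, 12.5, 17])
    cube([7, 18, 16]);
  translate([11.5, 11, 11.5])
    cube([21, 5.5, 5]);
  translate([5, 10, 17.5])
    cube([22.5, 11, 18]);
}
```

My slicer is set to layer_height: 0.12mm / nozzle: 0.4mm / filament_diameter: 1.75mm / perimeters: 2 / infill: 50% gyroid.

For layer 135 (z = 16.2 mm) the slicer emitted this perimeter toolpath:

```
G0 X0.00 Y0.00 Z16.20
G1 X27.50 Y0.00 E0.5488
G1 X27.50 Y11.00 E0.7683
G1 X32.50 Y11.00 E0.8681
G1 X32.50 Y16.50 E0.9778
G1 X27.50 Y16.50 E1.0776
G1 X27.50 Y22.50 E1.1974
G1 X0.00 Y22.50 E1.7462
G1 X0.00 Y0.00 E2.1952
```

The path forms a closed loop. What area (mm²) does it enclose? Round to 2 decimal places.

646.25 mm²

Apply the shoelace formula to the sequence of (X, Y) vertices; enclosed area = 646.25 mm².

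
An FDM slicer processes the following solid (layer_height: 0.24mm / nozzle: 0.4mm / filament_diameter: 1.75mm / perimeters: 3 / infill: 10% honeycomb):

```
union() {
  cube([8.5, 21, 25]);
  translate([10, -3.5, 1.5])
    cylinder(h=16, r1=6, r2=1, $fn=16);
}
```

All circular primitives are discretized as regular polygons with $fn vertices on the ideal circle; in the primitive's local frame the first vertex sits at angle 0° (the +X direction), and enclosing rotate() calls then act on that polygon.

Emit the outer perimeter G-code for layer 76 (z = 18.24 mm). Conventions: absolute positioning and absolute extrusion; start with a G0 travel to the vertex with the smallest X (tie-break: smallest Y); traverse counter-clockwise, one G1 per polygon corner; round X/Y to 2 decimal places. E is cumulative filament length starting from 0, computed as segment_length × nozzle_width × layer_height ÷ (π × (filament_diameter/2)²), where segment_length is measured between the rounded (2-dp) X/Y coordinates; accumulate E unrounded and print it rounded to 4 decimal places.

G0 X0.00 Y0.00 Z18.24
G1 X8.50 Y0.00 E0.3393
G1 X8.50 Y21.00 E1.1774
G1 X0.00 Y21.00 E1.5167
G1 X0.00 Y0.00 E2.3548

At z = 18.24 mm: the cube (footprint 8.5×21) is included at this height; the cone at (10, -3.5) does not reach this height (z outside [1.5, 17.5]); Taking the union: only the 8.5×21 cube is present, so the union is just that shape — 1 connected region. The outline is a single polygon with 4 vertices. Extrusion per mm of travel: 0.4 × 0.24 / (π × 0.875²) = 0.039912. Accumulating E over each segment gives final E = 2.3548.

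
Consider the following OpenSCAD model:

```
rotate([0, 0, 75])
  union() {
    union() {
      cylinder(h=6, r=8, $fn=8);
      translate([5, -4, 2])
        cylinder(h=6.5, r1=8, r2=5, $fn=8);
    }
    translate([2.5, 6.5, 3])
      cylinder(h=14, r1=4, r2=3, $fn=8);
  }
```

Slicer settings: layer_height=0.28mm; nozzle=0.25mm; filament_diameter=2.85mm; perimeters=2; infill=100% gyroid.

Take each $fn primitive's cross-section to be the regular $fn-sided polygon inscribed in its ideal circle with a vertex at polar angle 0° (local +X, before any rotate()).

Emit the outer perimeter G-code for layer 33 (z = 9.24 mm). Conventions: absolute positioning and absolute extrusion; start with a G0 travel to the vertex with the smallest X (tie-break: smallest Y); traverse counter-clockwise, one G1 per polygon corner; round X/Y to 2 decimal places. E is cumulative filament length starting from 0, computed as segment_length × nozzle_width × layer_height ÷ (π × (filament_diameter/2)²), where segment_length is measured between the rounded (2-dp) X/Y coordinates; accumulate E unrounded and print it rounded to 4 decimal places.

At z = 9.24 mm: the cylinder is not intersected at this z (z outside [0, 6]); the cone at (5, -4) is not intersected at this z (z outside [2, 8.5]); Combining (union): nothing is present at this height; the cone at (2.5, 6.5): at t=0.446 of its height the radius interpolates to r₁+(r₂−r₁)t = 3.554, giving a regular 8-gon of that circumradius; Taking the union: only the cone at (2.5, 6.5) is present, so the union is just that shape — 1 connected region; (whole slice rotated 75° about Z — lengths, areas and connectivity unchanged). The outline is a single polygon with 8 vertices. Extrusion per mm of travel: 0.25 × 0.28 / (π × 1.425²) = 0.010973. Accumulating E over each segment gives final E = 0.2388.

G0 X-9.06 Y5.02 Z9.24
G1 X-8.71 Y2.32 E0.0299
G1 X-6.55 Y0.66 E0.0598
G1 X-3.85 Y1.02 E0.0897
G1 X-2.20 Y3.18 E0.1195
G1 X-2.55 Y5.87 E0.1492
G1 X-4.71 Y7.53 E0.1791
G1 X-7.41 Y7.18 E0.2090
G1 X-9.06 Y5.02 E0.2388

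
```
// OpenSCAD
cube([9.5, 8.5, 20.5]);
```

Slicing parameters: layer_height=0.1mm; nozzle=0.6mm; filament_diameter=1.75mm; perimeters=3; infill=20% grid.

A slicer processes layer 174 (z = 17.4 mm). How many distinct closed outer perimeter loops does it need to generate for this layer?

1

At z = 17.4 mm: the 9.5×8.5 cube contributes its full rectangle. The result has 1 disconnected region.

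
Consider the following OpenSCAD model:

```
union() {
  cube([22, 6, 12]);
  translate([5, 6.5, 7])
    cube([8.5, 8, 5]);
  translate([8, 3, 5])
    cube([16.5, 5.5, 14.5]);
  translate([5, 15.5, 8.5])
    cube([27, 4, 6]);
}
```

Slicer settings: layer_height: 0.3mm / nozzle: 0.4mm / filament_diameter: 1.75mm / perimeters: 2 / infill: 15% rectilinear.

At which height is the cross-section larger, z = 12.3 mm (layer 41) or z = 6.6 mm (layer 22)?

Layer 41 (z = 12.3): the cube is absent (z outside [0, 12]); the cube at (5, 6.5) does not reach this height (z outside [7, 12]); the 16.5×5.5 cube at (8, 3) contributes its full rectangle (area 90.75 mm²); the cube at (5, 15.5) is present — its section is the full 27×4 rectangle (area 108.00 mm²); Merging all regions: the 2 present regions are separate (no shared area or edge), so areas and boundary lengths simply add and each stays a separate island — area = 198.75 mm². So its area = 198.75 mm². Layer 22 (z = 6.6): the cube (footprint 22×6) is included at this height (area 132.00 mm²); the cube at (5, 6.5) is not intersected at this z (z outside [7, 12]); the cube at (8, 3) (footprint 16.5×5.5) is included at this height (area 90.75 mm²); the cube at (5, 15.5) does not reach this height (z outside [8.5, 14.5]); Combining (union): the regions partially overlap — summed areas 222.75 mm² minus the doubly-counted overlap 42.00 mm² gives 180.75 mm² — area = 180.75 mm². So its area = 180.75 mm². Layer 41 is larger (198.75 vs 180.75 mm²).

layer 41 (z = 12.3 mm)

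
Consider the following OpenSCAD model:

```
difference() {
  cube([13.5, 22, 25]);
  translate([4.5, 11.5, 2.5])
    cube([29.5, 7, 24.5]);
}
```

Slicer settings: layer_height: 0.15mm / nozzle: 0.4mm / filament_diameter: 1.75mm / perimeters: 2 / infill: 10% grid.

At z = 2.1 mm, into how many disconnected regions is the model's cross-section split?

At z = 2.1 mm: the cube (footprint 13.5×22) is included at this height; the cube at (4.5, 11.5) does not reach this height (z outside [2.5, 27]); Taking the first minus the rest: none of the subtracted shapes is present at this height, so the 13.5×22 cube is unchanged — 1 connected region. The result has 1 disconnected region.

1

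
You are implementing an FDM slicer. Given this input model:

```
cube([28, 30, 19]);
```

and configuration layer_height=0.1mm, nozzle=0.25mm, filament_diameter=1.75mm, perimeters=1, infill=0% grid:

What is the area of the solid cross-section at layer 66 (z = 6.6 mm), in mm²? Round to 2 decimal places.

840.00 mm²

At z = 6.6 mm: the 28×30 cube contributes its full rectangle (area 840.00 mm²). Overall, the cross-section is a single solid region. Net area = 840.00 mm².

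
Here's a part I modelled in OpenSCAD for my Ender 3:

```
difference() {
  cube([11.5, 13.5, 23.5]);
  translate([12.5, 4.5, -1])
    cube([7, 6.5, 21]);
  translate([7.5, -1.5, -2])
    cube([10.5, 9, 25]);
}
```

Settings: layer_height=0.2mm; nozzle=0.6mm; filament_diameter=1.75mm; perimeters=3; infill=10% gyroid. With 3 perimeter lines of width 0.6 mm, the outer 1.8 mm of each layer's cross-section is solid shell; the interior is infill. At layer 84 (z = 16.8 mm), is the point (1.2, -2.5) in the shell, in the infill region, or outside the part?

outside

At z = 16.8 mm: the 11.5×13.5 cube contributes its full rectangle; the 7×6.5 cube at (12.5, 4.5) contributes its full rectangle; the 10.5×9 cube at (7.5, -1.5) contributes its full rectangle; After the difference (first − rest): starting from the 11.5×13.5 cube, the 7×6.5 cube at (12.5, 4.5) misses the remaining region (no effect); the 10.5×9 cube at (7.5, -1.5) partially overlaps it — only the 30.00 mm² overlap (of its 94.50 mm²) is removed, clipping the outline — 1 connected region. Overall, the cross-section is a single solid region. The nearest boundary edge runs (7.50, 0.00)→(0.00, 0.00); distance from the point to it = 2.50 mm. The point is not inside any of the regions above, so it lies outside the cross-section (2.50 mm from the nearest boundary).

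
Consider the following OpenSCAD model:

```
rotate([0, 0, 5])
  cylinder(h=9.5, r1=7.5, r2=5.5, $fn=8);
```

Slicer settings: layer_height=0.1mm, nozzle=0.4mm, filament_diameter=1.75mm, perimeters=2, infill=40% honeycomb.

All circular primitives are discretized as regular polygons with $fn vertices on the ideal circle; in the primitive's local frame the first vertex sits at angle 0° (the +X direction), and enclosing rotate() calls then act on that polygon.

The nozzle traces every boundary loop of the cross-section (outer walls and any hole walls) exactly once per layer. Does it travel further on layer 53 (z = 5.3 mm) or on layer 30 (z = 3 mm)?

layer 30 (z = 3 mm)

Layer 53 (z = 5.3): the cone contributes a regular 8-gon of circumradius 6.384 (interpolated between r1=7.5 and r2=5.5 at t=0.558) (perimeter = 2·8·6.384·sin(180°/8) = 39.09 mm); (rotated 5° about Z; rotation is an isometry so areas/perimeters/island counts are preserved). So its perimeter = 39.09 mm. Layer 30 (z = 3): the cone (r1=7.5→r2=5.5) has section circumradius 6.868 here — a regular 8-gon (perimeter = 2·8·6.868·sin(180°/8) = 42.05 mm); (whole slice rotated 5° about Z — lengths, areas and connectivity unchanged). So its perimeter = 42.05 mm. Layer 30 is larger (42.05 vs 39.09 mm).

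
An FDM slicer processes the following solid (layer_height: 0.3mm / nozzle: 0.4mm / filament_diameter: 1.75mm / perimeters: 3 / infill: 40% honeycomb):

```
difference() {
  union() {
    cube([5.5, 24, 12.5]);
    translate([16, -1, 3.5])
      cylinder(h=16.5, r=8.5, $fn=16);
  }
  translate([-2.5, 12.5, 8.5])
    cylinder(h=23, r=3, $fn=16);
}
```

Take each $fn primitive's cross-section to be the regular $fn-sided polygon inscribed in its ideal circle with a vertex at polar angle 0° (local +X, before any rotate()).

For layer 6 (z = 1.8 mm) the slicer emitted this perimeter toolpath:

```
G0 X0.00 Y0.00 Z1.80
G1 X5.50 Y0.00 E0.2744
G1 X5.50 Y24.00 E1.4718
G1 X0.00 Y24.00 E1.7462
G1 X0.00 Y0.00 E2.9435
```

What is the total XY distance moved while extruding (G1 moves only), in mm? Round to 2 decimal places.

59.00 mm

Sum the Euclidean lengths of each G1 segment: total = 59.00 mm.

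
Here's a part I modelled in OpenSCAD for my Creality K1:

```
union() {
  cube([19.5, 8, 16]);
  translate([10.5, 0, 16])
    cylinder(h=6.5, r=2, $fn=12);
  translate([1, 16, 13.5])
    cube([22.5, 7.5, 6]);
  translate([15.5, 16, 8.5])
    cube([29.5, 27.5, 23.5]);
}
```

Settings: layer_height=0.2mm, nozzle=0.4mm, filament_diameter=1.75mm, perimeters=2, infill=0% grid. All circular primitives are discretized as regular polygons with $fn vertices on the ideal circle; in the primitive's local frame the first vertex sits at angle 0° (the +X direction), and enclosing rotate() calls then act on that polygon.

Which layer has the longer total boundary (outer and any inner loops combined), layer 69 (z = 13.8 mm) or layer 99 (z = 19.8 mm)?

Layer 69 (z = 13.8): the cube (footprint 19.5×8) is included at this height (perimeter 55.00 mm); the cylinder at (10.5, 0) is not intersected at this z (z outside [16, 22.5]); the cube at (1, 16) is present — its section is the full 22.5×7.5 rectangle (perimeter 60.00 mm); the cube at (15.5, 16) (footprint 29.5×27.5) is included at this height (perimeter 114.00 mm); Taking the union: the regions partially overlap (shared area 60.00 mm²), so the edge portions inside another operand are dropped and the merged outline is re-measured after clipping — boundary = 198.00 mm. So its perimeter = 198.00 mm. Layer 99 (z = 19.8): the cube does not reach this height (z outside [0, 16]); the cylinder at (10.5, 0): section is a regular 12-gon, circumradius r=2 (perimeter = 2·12·2.000·sin(180°/12) = 12.42 mm); the cube at (1, 16) is absent (z outside [13.5, 19.5]); the cube at (15.5, 16) is present — its section is the full 29.5×27.5 rectangle (perimeter 114.00 mm); Merging all regions: the 2 present regions are separate (no shared area or edge), so areas and boundary lengths simply add and each stays a separate island — boundary = 126.42 mm. So its perimeter = 126.42 mm. Layer 69 is larger (198.00 vs 126.42 mm).

layer 69 (z = 13.8 mm)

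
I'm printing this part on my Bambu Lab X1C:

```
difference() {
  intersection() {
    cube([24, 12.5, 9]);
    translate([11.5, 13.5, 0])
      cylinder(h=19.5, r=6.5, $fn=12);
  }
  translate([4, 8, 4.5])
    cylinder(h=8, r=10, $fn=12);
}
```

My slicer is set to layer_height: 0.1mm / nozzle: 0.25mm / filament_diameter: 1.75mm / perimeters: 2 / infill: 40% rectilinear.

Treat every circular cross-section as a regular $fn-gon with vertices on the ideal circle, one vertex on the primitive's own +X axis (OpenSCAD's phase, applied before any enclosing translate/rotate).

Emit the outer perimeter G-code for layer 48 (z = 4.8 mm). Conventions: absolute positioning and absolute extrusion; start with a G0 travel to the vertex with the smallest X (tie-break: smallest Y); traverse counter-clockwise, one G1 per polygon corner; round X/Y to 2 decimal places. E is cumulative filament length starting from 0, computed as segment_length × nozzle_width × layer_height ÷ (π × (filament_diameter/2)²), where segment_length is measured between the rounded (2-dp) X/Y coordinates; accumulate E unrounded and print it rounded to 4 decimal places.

G0 X12.79 Y12.50 Z4.80
G1 X14.00 Y8.00 E0.0484
G1 X13.90 Y7.64 E0.0523
G1 X14.75 Y7.87 E0.0615
G1 X17.13 Y10.25 E0.0965
G1 X17.73 Y12.50 E0.1207
G1 X12.79 Y12.50 E0.1720

At z = 4.8 mm: the 24×12.5 cube contributes its full rectangle; the cylinder at (11.5, 13.5): section is a regular 12-gon, circumradius r=6.5; Taking the intersection: the r=6.5 cylinder at (11.5, 13.5) partially overlaps the 24×12.5 cube; clipping to the common part keeps 50.64 mm² — 1 connected region; the cylinder at (4, 8): section is a regular 12-gon, circumradius r=10; Taking the first minus the rest: starting from that combined region, the r=10 cylinder at (4, 8) partially overlaps it — only the 35.51 mm² overlap (of its 300.00 mm²) is removed, clipping the outline — 1 connected region. The outline is a single polygon with 6 vertices. Extrusion per mm of travel: 0.25 × 0.1 / (π × 0.875²) = 0.010394. Accumulating E over each segment gives final E = 0.1720.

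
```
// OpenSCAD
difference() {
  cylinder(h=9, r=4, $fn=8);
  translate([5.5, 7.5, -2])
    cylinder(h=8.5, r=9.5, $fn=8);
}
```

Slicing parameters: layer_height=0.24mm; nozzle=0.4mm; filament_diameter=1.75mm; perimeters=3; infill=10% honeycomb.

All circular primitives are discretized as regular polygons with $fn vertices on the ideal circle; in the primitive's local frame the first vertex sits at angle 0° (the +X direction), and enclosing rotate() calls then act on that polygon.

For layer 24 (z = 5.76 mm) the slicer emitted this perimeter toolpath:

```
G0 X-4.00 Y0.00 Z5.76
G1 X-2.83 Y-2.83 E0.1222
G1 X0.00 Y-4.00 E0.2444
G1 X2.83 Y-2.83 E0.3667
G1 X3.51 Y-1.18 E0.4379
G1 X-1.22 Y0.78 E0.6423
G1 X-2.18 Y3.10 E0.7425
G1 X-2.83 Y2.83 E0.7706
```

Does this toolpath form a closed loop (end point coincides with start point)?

Start point (G0): (-4.00, 0.00). End point (last G1): the path does not return to the start — open.

no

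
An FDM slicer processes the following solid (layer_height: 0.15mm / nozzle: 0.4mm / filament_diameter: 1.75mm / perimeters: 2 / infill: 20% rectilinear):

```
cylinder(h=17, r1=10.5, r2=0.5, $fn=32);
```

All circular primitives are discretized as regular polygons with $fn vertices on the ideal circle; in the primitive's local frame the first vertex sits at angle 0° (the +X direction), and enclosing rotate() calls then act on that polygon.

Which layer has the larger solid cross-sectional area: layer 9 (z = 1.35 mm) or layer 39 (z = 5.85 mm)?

Layer 9 (z = 1.35): the cone (r1=10.5→r2=0.5) has section circumradius 9.706 here — a regular 32-gon (area = (32/2)·9.706²·sin(360°/32) = 294.05 mm²). So its area = 294.05 mm². Layer 39 (z = 5.85): the cone (r1=10.5→r2=0.5) has section circumradius 7.059 here — a regular 32-gon (area = (32/2)·7.059²·sin(360°/32) = 155.53 mm²). So its area = 155.53 mm². Layer 9 is larger (294.05 vs 155.53 mm²).

layer 9 (z = 1.35 mm)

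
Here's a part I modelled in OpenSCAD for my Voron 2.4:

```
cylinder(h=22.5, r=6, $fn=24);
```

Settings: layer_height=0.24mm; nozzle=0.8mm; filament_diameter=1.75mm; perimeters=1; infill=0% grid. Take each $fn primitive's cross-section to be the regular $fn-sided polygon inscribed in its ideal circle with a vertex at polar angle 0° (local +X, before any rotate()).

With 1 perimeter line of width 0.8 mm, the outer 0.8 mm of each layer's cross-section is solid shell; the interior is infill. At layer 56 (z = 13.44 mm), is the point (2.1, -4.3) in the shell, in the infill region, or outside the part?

infill

At z = 13.44 mm: the cylinder: section is a regular 24-gon, circumradius r=6. Overall, the cross-section is a single solid region. The nearest boundary edge runs (1.55, -5.80)→(3.00, -5.20); distance from the point to it = 1.17 mm. The point is inside the cross-section and 1.17 mm from the nearest boundary — more than the 0.8 mm shell width (1 × 0.8), so it's in the infill interior.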